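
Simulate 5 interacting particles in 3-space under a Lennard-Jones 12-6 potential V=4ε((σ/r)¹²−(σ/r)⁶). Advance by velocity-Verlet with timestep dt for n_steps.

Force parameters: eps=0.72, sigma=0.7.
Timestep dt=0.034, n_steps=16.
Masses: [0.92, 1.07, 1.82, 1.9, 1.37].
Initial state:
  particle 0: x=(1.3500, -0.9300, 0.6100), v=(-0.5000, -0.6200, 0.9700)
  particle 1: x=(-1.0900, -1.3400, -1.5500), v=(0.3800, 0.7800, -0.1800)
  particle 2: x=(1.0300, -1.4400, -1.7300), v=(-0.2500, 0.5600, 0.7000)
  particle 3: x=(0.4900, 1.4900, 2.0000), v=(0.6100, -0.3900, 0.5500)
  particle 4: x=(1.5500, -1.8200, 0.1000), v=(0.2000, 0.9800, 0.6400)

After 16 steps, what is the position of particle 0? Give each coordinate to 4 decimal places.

(1.0396, -1.3205, 1.1657)

step 0: x0=(1.3500, -0.9300, 0.6100) x1=(-1.0900, -1.3400, -1.5500) x2=(1.0300, -1.4400, -1.7300) x3=(0.4900, 1.4900, 2.0000) x4=(1.5500, -1.8200, 0.1000)
step 1: x0=(1.3331, -0.9517, 0.6426) x1=(-1.0771, -1.3135, -1.5561) x2=(1.0215, -1.4210, -1.7062) x3=(0.5107, 1.4767, 2.0187) x4=(1.5567, -1.7862, 0.1220)
step 2: x0=(1.3167, -0.9750, 0.6742) x1=(-1.0641, -1.2870, -1.5622) x2=(1.0130, -1.4019, -1.6824) x3=(0.5315, 1.4635, 2.0374) x4=(1.5631, -1.7514, 0.1446)
step 3: x0=(1.3008, -1.0001, 0.7046) x1=(-1.0512, -1.2604, -1.5684) x2=(1.0045, -1.3829, -1.6585) x3=(0.5522, 1.4502, 2.0561) x4=(1.5691, -1.7154, 0.1681)
step 4: x0=(1.2857, -1.0272, 0.7335) x1=(-1.0382, -1.2339, -1.5745) x2=(0.9960, -1.3639, -1.6347) x3=(0.5730, 1.4370, 2.0748) x4=(1.5746, -1.6780, 0.1925)
step 5: x0=(1.2716, -1.0565, 0.7605) x1=(-1.0252, -1.2074, -1.5806) x2=(0.9875, -1.3448, -1.6108) x3=(0.5937, 1.4237, 2.0935) x4=(1.5795, -1.6392, 0.2182)
step 6: x0=(1.2585, -1.0879, 0.7856) x1=(-1.0122, -1.1809, -1.5867) x2=(0.9789, -1.3258, -1.5869) x3=(0.6144, 1.4104, 2.1122) x4=(1.5836, -1.5989, 0.2451)
step 7: x0=(1.2463, -1.1205, 0.8094) x1=(-0.9992, -1.1544, -1.5928) x2=(0.9704, -1.3068, -1.5630) x3=(0.6352, 1.3972, 2.1309) x4=(1.5872, -1.5578, 0.2729)
step 8: x0=(1.2332, -1.1521, 0.8345) x1=(-0.9862, -1.1279, -1.5990) x2=(0.9619, -1.2877, -1.5391) x3=(0.6559, 1.3839, 2.1496) x4=(1.5913, -1.5174, 0.2999)
step 9: x0=(1.2157, -1.1792, 0.8661) x1=(-0.9731, -1.1014, -1.6051) x2=(0.9533, -1.2687, -1.5152) x3=(0.6767, 1.3706, 2.1683) x4=(1.5984, -1.4801, 0.3224)
step 10: x0=(1.1915, -1.2009, 0.9074) x1=(-0.9600, -1.0748, -1.6112) x2=(0.9448, -1.2497, -1.4913) x3=(0.6974, 1.3574, 2.1870) x4=(1.6100, -1.4463, 0.3384)
step 11: x0=(1.1634, -1.2205, 0.9538) x1=(-0.9469, -1.0483, -1.6173) x2=(0.9362, -1.2306, -1.4673) x3=(0.7182, 1.3441, 2.2057) x4=(1.6241, -1.4140, 0.3510)
step 12: x0=(1.1352, -1.2399, 1.0004) x1=(-0.9338, -1.0218, -1.6234) x2=(0.9276, -1.2116, -1.4434) x3=(0.7389, 1.3308, 2.2244) x4=(1.6384, -1.3817, 0.3633)
step 13: x0=(1.1085, -1.2598, 1.0452) x1=(-0.9206, -0.9953, -1.6295) x2=(0.9191, -1.1926, -1.4194) x3=(0.7596, 1.3176, 2.2431) x4=(1.6516, -1.3491, 0.3770)
step 14: x0=(1.0837, -1.2800, 1.0875) x1=(-0.9075, -0.9688, -1.6356) x2=(0.9105, -1.1735, -1.3954) x3=(0.7804, 1.3043, 2.2618) x4=(1.6636, -1.3164, 0.3922)
step 15: x0=(1.0608, -1.3003, 1.1276) x1=(-0.8942, -0.9423, -1.6417) x2=(0.9019, -1.1545, -1.3714) x3=(0.8011, 1.2910, 2.2805) x4=(1.6742, -1.2835, 0.4089)
step 16: x0=(1.0396, -1.3205, 1.1657) x1=(-0.8810, -0.9158, -1.6478) x2=(0.8932, -1.1355, -1.3474) x3=(0.8219, 1.2777, 2.2991) x4=(1.6838, -1.2507, 0.4269)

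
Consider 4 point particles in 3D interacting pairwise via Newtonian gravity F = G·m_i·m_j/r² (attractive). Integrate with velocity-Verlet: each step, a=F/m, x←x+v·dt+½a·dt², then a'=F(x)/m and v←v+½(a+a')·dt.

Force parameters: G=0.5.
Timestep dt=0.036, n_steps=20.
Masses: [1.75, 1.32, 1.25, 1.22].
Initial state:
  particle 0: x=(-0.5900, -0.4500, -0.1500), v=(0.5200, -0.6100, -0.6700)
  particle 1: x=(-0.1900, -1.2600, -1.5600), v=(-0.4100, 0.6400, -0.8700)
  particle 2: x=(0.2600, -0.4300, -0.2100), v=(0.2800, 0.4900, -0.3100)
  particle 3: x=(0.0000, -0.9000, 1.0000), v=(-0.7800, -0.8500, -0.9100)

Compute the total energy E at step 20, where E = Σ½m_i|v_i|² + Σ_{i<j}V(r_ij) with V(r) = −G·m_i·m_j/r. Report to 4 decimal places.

-0.7298

step 0: x0=(-0.5900, -0.4500, -0.1500) x1=(-0.1900, -1.2600, -1.5600) x2=(0.2600, -0.4300, -0.2100) x3=(0.0000, -0.9000, 1.0000)
step 1: x0=(-0.5706, -0.4721, -0.1741) x1=(-0.2048, -1.2368, -1.5910) x2=(0.2692, -0.4125, -0.2210) x3=(-0.0282, -0.9304, 0.9667)
step 2: x0=(-0.5498, -0.4944, -0.1982) x1=(-0.2195, -1.2132, -1.6212) x2=(0.2767, -0.3955, -0.2318) x3=(-0.0565, -0.9605, 0.9324)
step 3: x0=(-0.5276, -0.5169, -0.2222) x1=(-0.2343, -1.1893, -1.6508) x2=(0.2823, -0.3790, -0.2424) x3=(-0.0850, -0.9901, 0.8969)
step 4: x0=(-0.5041, -0.5394, -0.2461) x1=(-0.2490, -1.1651, -1.6795) x2=(0.2860, -0.3631, -0.2528) x3=(-0.1136, -1.0193, 0.8604)
step 5: x0=(-0.4791, -0.5621, -0.2699) x1=(-0.2638, -1.1405, -1.7076) x2=(0.2879, -0.3480, -0.2631) x3=(-0.1422, -1.0480, 0.8227)
step 6: x0=(-0.4526, -0.5847, -0.2936) x1=(-0.2785, -1.1157, -1.7348) x2=(0.2878, -0.3337, -0.2733) x3=(-0.1710, -1.0763, 0.7839)
step 7: x0=(-0.4248, -0.6072, -0.3171) x1=(-0.2931, -1.0905, -1.7613) x2=(0.2857, -0.3203, -0.2835) x3=(-0.1998, -1.1039, 0.7440)
step 8: x0=(-0.3956, -0.6296, -0.3404) x1=(-0.3078, -1.0651, -1.7870) x2=(0.2816, -0.3080, -0.2936) x3=(-0.2286, -1.1310, 0.7029)
step 9: x0=(-0.3649, -0.6517, -0.3634) x1=(-0.3223, -1.0395, -1.8118) x2=(0.2754, -0.2969, -0.3039) x3=(-0.2573, -1.1575, 0.6607)
step 10: x0=(-0.3329, -0.6734, -0.3862) x1=(-0.3368, -1.0136, -1.8358) x2=(0.2672, -0.2872, -0.3142) x3=(-0.2860, -1.1834, 0.6172)
step 11: x0=(-0.2996, -0.6947, -0.4086) x1=(-0.3512, -0.9875, -1.8590) x2=(0.2569, -0.2790, -0.3247) x3=(-0.3146, -1.2086, 0.5726)
step 12: x0=(-0.2649, -0.7153, -0.4307) x1=(-0.3655, -0.9613, -1.8814) x2=(0.2444, -0.2726, -0.3355) x3=(-0.3430, -1.2330, 0.5267)
step 13: x0=(-0.2290, -0.7353, -0.4522) x1=(-0.3796, -0.9348, -1.9028) x2=(0.2299, -0.2682, -0.3466) x3=(-0.3711, -1.2568, 0.4796)
step 14: x0=(-0.1920, -0.7542, -0.4733) x1=(-0.3937, -0.9082, -1.9234) x2=(0.2134, -0.2659, -0.3581) x3=(-0.3990, -1.2797, 0.4312)
step 15: x0=(-0.1539, -0.7721, -0.4939) x1=(-0.4075, -0.8815, -1.9431) x2=(0.1949, -0.2660, -0.3701) x3=(-0.4265, -1.3019, 0.3817)
step 16: x0=(-0.1150, -0.7888, -0.5138) x1=(-0.4212, -0.8547, -1.9620) x2=(0.1745, -0.2689, -0.3827) x3=(-0.4535, -1.3232, 0.3310)
step 17: x0=(-0.0753, -0.8039, -0.5331) x1=(-0.4347, -0.8278, -1.9800) x2=(0.1525, -0.2748, -0.3961) x3=(-0.4801, -1.3437, 0.2790)
step 18: x0=(-0.0351, -0.8173, -0.5517) x1=(-0.4481, -0.8009, -1.9971) x2=(0.1289, -0.2839, -0.4102) x3=(-0.5061, -1.3633, 0.2260)
step 19: x0=(0.0054, -0.8289, -0.5695) x1=(-0.4611, -0.7739, -2.0134) x2=(0.1040, -0.2966, -0.4252) x3=(-0.5314, -1.3821, 0.1719)
step 20: x0=(0.0459, -0.8383, -0.5866) x1=(-0.4740, -0.7469, -2.0288) x2=(0.0783, -0.3131, -0.4412) x3=(-0.5560, -1.3999, 0.1167)
step 0 velocities: v0=(0.5200, -0.6100, -0.6700) v1=(-0.4100, 0.6400, -0.8700) v2=(0.2800, 0.4900, -0.3100) v3=(-0.7800, -0.8500, -0.9100)
step 0: KE=3.4119, PE=-4.1403, E=-0.7284
step 20 velocities: v0=(1.1198, -0.2301, -0.4619) v1=(-0.3537, 0.7496, -0.4160) v2=(-0.7224, -0.5149, -0.4605) v3=(-0.6743, -0.4840, -1.5455)
step 20: KE=4.3995, PE=-5.1293, E=-0.7298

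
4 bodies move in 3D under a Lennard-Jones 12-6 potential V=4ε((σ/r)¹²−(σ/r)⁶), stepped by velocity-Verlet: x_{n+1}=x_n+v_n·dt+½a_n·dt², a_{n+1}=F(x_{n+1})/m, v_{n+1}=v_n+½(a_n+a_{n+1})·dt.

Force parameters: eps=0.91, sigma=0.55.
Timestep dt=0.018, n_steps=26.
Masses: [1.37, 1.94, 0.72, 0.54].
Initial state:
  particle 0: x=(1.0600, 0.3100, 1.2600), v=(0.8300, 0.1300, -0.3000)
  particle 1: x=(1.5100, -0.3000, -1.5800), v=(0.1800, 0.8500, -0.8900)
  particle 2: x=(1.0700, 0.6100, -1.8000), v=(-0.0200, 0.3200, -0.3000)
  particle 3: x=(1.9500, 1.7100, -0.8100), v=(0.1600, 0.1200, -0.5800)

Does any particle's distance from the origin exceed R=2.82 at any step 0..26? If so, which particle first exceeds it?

yes, particle 3

step 0: x0=(1.0600, 0.3100, 1.2600) x1=(1.5100, -0.3000, -1.5800) x2=(1.0700, 0.6100, -1.8000) x3=(1.9500, 1.7100, -0.8100)
step 1: x0=(1.0749, 0.3123, 1.2546) x1=(1.5132, -0.2847, -1.5960) x2=(1.0697, 0.6157, -1.8054) x3=(1.9529, 1.7122, -0.8204)
step 2: x0=(1.0899, 0.3147, 1.2492) x1=(1.5164, -0.2693, -1.6121) x2=(1.0695, 0.6212, -1.8107) x3=(1.9558, 1.7143, -0.8309)
step 3: x0=(1.1048, 0.3170, 1.2438) x1=(1.5196, -0.2538, -1.6281) x2=(1.0694, 0.6264, -1.8160) x3=(1.9586, 1.7164, -0.8413)
step 4: x0=(1.1198, 0.3194, 1.2384) x1=(1.5227, -0.2382, -1.6442) x2=(1.0694, 0.6315, -1.8212) x3=(1.9615, 1.7186, -0.8518)
step 5: x0=(1.1347, 0.3217, 1.2330) x1=(1.5257, -0.2226, -1.6603) x2=(1.0695, 0.6364, -1.8264) x3=(1.9643, 1.7207, -0.8623)
step 6: x0=(1.1496, 0.3240, 1.2276) x1=(1.5288, -0.2068, -1.6764) x2=(1.0697, 0.6410, -1.8315) x3=(1.9672, 1.7228, -0.8727)
step 7: x0=(1.1646, 0.3264, 1.2222) x1=(1.5317, -0.1910, -1.6925) x2=(1.0701, 0.6453, -1.8366) x3=(1.9700, 1.7249, -0.8832)
step 8: x0=(1.1795, 0.3287, 1.2168) x1=(1.5346, -0.1751, -1.7087) x2=(1.0707, 0.6494, -1.8416) x3=(1.9729, 1.7271, -0.8937)
step 9: x0=(1.1945, 0.3311, 1.2114) x1=(1.5375, -0.1590, -1.7249) x2=(1.0714, 0.6532, -1.8466) x3=(1.9757, 1.7292, -0.9042)
step 10: x0=(1.2094, 0.3334, 1.2060) x1=(1.5403, -0.1428, -1.7410) x2=(1.0724, 0.6566, -1.8515) x3=(1.9786, 1.7312, -0.9147)
step 11: x0=(1.2243, 0.3357, 1.2006) x1=(1.5430, -0.1265, -1.7572) x2=(1.0735, 0.6598, -1.8564) x3=(1.9814, 1.7333, -0.9251)
step 12: x0=(1.2393, 0.3381, 1.1952) x1=(1.5456, -0.1101, -1.7735) x2=(1.0748, 0.6625, -1.8612) x3=(1.9842, 1.7354, -0.9357)
step 13: x0=(1.2542, 0.3404, 1.1898) x1=(1.5481, -0.0935, -1.7897) x2=(1.0764, 0.6649, -1.8660) x3=(1.9870, 1.7375, -0.9462)
step 14: x0=(1.2692, 0.3428, 1.1844) x1=(1.5505, -0.0767, -1.8059) x2=(1.0783, 0.6668, -1.8707) x3=(1.9898, 1.7395, -0.9567)
step 15: x0=(1.2841, 0.3451, 1.1790) x1=(1.5528, -0.0598, -1.8222) x2=(1.0805, 0.6682, -1.8754) x3=(1.9926, 1.7416, -0.9672)
step 16: x0=(1.2990, 0.3474, 1.1736) x1=(1.5550, -0.0427, -1.8385) x2=(1.0831, 0.6691, -1.8800) x3=(1.9954, 1.7436, -0.9777)
step 17: x0=(1.3140, 0.3498, 1.1682) x1=(1.5571, -0.0253, -1.8548) x2=(1.0860, 0.6694, -1.8846) x3=(1.9982, 1.7457, -0.9882)
step 18: x0=(1.3289, 0.3521, 1.1628) x1=(1.5589, -0.0077, -1.8711) x2=(1.0894, 0.6691, -1.8891) x3=(2.0010, 1.7477, -0.9988)
step 19: x0=(1.3439, 0.3545, 1.1574) x1=(1.5606, 0.0101, -1.8874) x2=(1.0932, 0.6681, -1.8937) x3=(2.0038, 1.7497, -1.0093)
step 20: x0=(1.3588, 0.3568, 1.1520) x1=(1.5621, 0.0283, -1.9037) x2=(1.0977, 0.6663, -1.8982) x3=(2.0066, 1.7517, -1.0199)
step 21: x0=(1.3738, 0.3592, 1.1465) x1=(1.5634, 0.0467, -1.9200) x2=(1.1028, 0.6636, -1.9027) x3=(2.0093, 1.7537, -1.0304)
step 22: x0=(1.3887, 0.3615, 1.1411) x1=(1.5644, 0.0656, -1.9363) x2=(1.1086, 0.6599, -1.9073) x3=(2.0121, 1.7557, -1.0410)
step 23: x0=(1.4036, 0.3638, 1.1357) x1=(1.5650, 0.0849, -1.9526) x2=(1.1153, 0.6551, -1.9119) x3=(2.0148, 1.7577, -1.0516)
step 24: x0=(1.4186, 0.3662, 1.1303) x1=(1.5653, 0.1046, -1.9688) x2=(1.1230, 0.6491, -1.9166) x3=(2.0176, 1.7596, -1.0621)
step 25: x0=(1.4335, 0.3685, 1.1249) x1=(1.5652, 0.1248, -1.9850) x2=(1.1318, 0.6418, -1.9214) x3=(2.0203, 1.7616, -1.0727)
step 26: x0=(1.4485, 0.3709, 1.1195) x1=(1.5646, 0.1455, -2.0012) x2=(1.1417, 0.6330, -1.9264) x3=(2.0231, 1.7635, -1.0833)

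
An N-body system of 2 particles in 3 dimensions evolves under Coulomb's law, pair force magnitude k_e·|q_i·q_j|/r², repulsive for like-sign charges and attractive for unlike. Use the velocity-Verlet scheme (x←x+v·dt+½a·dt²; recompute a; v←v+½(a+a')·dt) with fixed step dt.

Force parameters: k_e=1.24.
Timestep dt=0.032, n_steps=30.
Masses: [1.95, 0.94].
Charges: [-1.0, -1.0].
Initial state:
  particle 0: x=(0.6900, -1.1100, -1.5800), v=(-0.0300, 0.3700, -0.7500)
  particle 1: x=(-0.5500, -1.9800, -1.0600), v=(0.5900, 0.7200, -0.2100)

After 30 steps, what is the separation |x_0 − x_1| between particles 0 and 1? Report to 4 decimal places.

step 0: x0=(0.6900, -1.1100, -1.5800) x1=(-0.5500, -1.9800, -1.0600)
step 1: x0=(0.6891, -1.0981, -1.6040) x1=(-0.5313, -1.9571, -1.0666)
step 2: x0=(0.6885, -1.0860, -1.6282) x1=(-0.5131, -1.9345, -1.0731)
step 3: x0=(0.6880, -1.0739, -1.6524) x1=(-0.4952, -1.9122, -1.0793)
step 4: x0=(0.6878, -1.0615, -1.6767) x1=(-0.4778, -1.8902, -1.0854)
step 5: x0=(0.6877, -1.0490, -1.7011) x1=(-0.4608, -1.8685, -1.0912)
step 6: x0=(0.6879, -1.0364, -1.7257) x1=(-0.4442, -1.8471, -1.0969)
step 7: x0=(0.6882, -1.0236, -1.7503) x1=(-0.4281, -1.8260, -1.1022)
step 8: x0=(0.6888, -1.0107, -1.7751) x1=(-0.4124, -1.8052, -1.1074)
step 9: x0=(0.6896, -0.9976, -1.8000) x1=(-0.3971, -1.7847, -1.1122)
step 10: x0=(0.6905, -0.9844, -1.8250) x1=(-0.3822, -1.7645, -1.1168)
step 11: x0=(0.6917, -0.9710, -1.8502) x1=(-0.3678, -1.7447, -1.1211)
step 12: x0=(0.6931, -0.9575, -1.8755) x1=(-0.3538, -1.7251, -1.1251)
step 13: x0=(0.6947, -0.9438, -1.9009) x1=(-0.3402, -1.7059, -1.1289)
step 14: x0=(0.6965, -0.9300, -1.9265) x1=(-0.3270, -1.6869, -1.1323)
step 15: x0=(0.6985, -0.9161, -1.9523) x1=(-0.3143, -1.6683, -1.1354)
step 16: x0=(0.7007, -0.9020, -1.9782) x1=(-0.3019, -1.6500, -1.1381)
step 17: x0=(0.7030, -0.8877, -2.0042) x1=(-0.2899, -1.6319, -1.1406)
step 18: x0=(0.7056, -0.8733, -2.0305) x1=(-0.2784, -1.6142, -1.1427)
step 19: x0=(0.7083, -0.8588, -2.0568) x1=(-0.2672, -1.5967, -1.1444)
step 20: x0=(0.7113, -0.8441, -2.0834) x1=(-0.2563, -1.5795, -1.1458)
step 21: x0=(0.7144, -0.8293, -2.1101) x1=(-0.2459, -1.5626, -1.1469)
step 22: x0=(0.7176, -0.8144, -2.1370) x1=(-0.2358, -1.5460, -1.1476)
step 23: x0=(0.7211, -0.7994, -2.1641) x1=(-0.2260, -1.5296, -1.1480)
step 24: x0=(0.7247, -0.7842, -2.1913) x1=(-0.2166, -1.5135, -1.1480)
step 25: x0=(0.7284, -0.7689, -2.2188) x1=(-0.2074, -1.4976, -1.1476)
step 26: x0=(0.7323, -0.7535, -2.2463) x1=(-0.1986, -1.4820, -1.1469)
step 27: x0=(0.7363, -0.7379, -2.2741) x1=(-0.1901, -1.4666, -1.1458)
step 28: x0=(0.7405, -0.7223, -2.3020) x1=(-0.1819, -1.4514, -1.1444)
step 29: x0=(0.7448, -0.7066, -2.3301) x1=(-0.1740, -1.4364, -1.1426)
step 30: x0=(0.7493, -0.6907, -2.3584) x1=(-0.1663, -1.4217, -1.1405)

1.6899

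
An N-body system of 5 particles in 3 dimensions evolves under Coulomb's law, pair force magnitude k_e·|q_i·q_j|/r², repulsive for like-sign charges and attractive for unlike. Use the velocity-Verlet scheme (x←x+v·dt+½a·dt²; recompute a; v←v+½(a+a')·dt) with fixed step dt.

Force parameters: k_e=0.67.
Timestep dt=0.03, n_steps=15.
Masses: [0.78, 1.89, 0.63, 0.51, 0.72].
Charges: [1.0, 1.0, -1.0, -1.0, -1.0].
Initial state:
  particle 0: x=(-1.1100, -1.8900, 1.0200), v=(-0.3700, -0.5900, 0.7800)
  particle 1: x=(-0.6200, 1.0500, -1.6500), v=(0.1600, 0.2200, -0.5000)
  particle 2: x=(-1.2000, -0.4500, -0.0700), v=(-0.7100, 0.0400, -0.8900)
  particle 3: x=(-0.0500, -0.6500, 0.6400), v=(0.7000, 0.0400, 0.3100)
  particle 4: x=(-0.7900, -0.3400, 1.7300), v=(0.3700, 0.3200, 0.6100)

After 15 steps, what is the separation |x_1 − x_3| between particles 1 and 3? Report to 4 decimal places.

3.3032

step 0: x0=(-1.1100, -1.8900, 1.0200) x1=(-0.6200, 1.0500, -1.6500) x2=(-1.2000, -0.4500, -0.0700) x3=(-0.0500, -0.6500, 0.6400) x4=(-0.7900, -0.3400, 1.7300)
step 1: x0=(-1.1210, -1.9074, 1.0434) x1=(-0.6152, 1.0566, -1.6650) x2=(-1.2215, -0.4488, -0.0969) x3=(-0.0287, -0.6490, 0.6492) x4=(-0.7790, -0.3305, 1.7485)
step 2: x0=(-1.1318, -1.9243, 1.0667) x1=(-0.6104, 1.0631, -1.6798) x2=(-1.2434, -0.4477, -0.1244) x3=(-0.0069, -0.6485, 0.6582) x4=(-0.7683, -0.3210, 1.7675)
step 3: x0=(-1.1424, -1.9406, 1.0899) x1=(-0.6056, 1.0695, -1.6946) x2=(-1.2657, -0.4466, -0.1522) x3=(0.0155, -0.6484, 0.6669) x4=(-0.7578, -0.3117, 1.7868)
step 4: x0=(-1.1528, -1.9564, 1.1131) x1=(-0.6009, 1.0759, -1.7094) x2=(-1.2883, -0.4455, -0.1805) x3=(0.0384, -0.6487, 0.6755) x4=(-0.7475, -0.3024, 1.8065)
step 5: x0=(-1.1631, -1.9717, 1.1362) x1=(-0.5961, 1.0823, -1.7240) x2=(-1.3112, -0.4445, -0.2091) x3=(0.0617, -0.6494, 0.6838) x4=(-0.7375, -0.2932, 1.8266)
step 6: x0=(-1.1731, -1.9865, 1.1592) x1=(-0.5914, 1.0886, -1.7386) x2=(-1.3344, -0.4435, -0.2381) x3=(0.0854, -0.6505, 0.6918) x4=(-0.7277, -0.2841, 1.8471)
step 7: x0=(-1.1830, -2.0009, 1.1822) x1=(-0.5866, 1.0948, -1.7530) x2=(-1.3578, -0.4425, -0.2675) x3=(0.1095, -0.6519, 0.6996) x4=(-0.7181, -0.2751, 1.8679)
step 8: x0=(-1.1927, -2.0149, 1.2051) x1=(-0.5819, 1.1010, -1.7674) x2=(-1.3814, -0.4415, -0.2972) x3=(0.1340, -0.6536, 0.7072) x4=(-0.7087, -0.2662, 1.8890)
step 9: x0=(-1.2022, -2.0285, 1.2279) x1=(-0.5772, 1.1071, -1.7818) x2=(-1.4053, -0.4405, -0.3272) x3=(0.1589, -0.6557, 0.7146) x4=(-0.6996, -0.2573, 1.9104)
step 10: x0=(-1.2116, -2.0416, 1.2507) x1=(-0.5725, 1.1131, -1.7960) x2=(-1.4293, -0.4394, -0.3575) x3=(0.1840, -0.6580, 0.7217) x4=(-0.6906, -0.2485, 1.9322)
step 11: x0=(-1.2208, -2.0544, 1.2734) x1=(-0.5678, 1.1192, -1.8102) x2=(-1.4536, -0.4384, -0.3881) x3=(0.2095, -0.6607, 0.7286) x4=(-0.6819, -0.2398, 1.9542)
step 12: x0=(-1.2299, -2.0668, 1.2961) x1=(-0.5631, 1.1251, -1.8244) x2=(-1.4779, -0.4374, -0.4189) x3=(0.2353, -0.6636, 0.7352) x4=(-0.6734, -0.2312, 1.9765)
step 13: x0=(-1.2388, -2.0789, 1.3187) x1=(-0.5585, 1.1310, -1.8384) x2=(-1.5025, -0.4363, -0.4500) x3=(0.2614, -0.6669, 0.7416) x4=(-0.6651, -0.2226, 1.9991)
step 14: x0=(-1.2476, -2.0906, 1.3413) x1=(-0.5538, 1.1369, -1.8524) x2=(-1.5271, -0.4353, -0.4814) x3=(0.2877, -0.6703, 0.7478) x4=(-0.6569, -0.2140, 2.0219)
step 15: x0=(-1.2562, -2.1020, 1.3638) x1=(-0.5492, 1.1426, -1.8663) x2=(-1.5518, -0.4341, -0.5130) x3=(0.3143, -0.6740, 0.7538) x4=(-0.6490, -0.2056, 2.0449)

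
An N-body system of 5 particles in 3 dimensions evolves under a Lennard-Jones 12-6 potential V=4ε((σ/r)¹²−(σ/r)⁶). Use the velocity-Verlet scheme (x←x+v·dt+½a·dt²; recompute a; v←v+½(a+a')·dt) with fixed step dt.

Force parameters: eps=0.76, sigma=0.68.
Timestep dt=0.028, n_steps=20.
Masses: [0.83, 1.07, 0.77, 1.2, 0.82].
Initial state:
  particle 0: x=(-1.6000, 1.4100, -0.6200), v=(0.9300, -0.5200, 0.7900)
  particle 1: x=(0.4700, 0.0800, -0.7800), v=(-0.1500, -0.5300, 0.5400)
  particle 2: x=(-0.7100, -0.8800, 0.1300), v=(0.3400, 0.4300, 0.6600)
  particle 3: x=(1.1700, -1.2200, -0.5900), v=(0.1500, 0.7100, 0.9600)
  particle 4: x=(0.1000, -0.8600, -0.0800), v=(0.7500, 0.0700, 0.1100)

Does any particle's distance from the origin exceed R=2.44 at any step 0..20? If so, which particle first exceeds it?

step 0: x0=(-1.6000, 1.4100, -0.6200) x1=(0.4700, 0.0800, -0.7800) x2=(-0.7100, -0.8800, 0.1300) x3=(1.1700, -1.2200, -0.5900) x4=(0.1000, -0.8600, -0.0800)
step 1: x0=(-1.5740, 1.3954, -0.5979) x1=(0.4658, 0.0650, -0.7648) x2=(-0.6992, -0.8679, 0.1481) x3=(1.1741, -1.2001, -0.5631) x4=(0.1200, -0.8580, -0.0768)
step 2: x0=(-1.5479, 1.3809, -0.5758) x1=(0.4615, 0.0497, -0.7493) x2=(-0.6856, -0.8558, 0.1655) x3=(1.1778, -1.1800, -0.5360) x4=(0.1380, -0.8558, -0.0733)
step 3: x0=(-1.5219, 1.3663, -0.5536) x1=(0.4571, 0.0339, -0.7337) x2=(-0.6695, -0.8436, 0.1821) x3=(1.1813, -1.1597, -0.5089) x4=(0.1541, -0.8533, -0.0696)
step 4: x0=(-1.4958, 1.3517, -0.5315) x1=(0.4526, 0.0177, -0.7177) x2=(-0.6507, -0.8315, 0.1979) x3=(1.1843, -1.1392, -0.4816) x4=(0.1685, -0.8505, -0.0658)
step 5: x0=(-1.4697, 1.3371, -0.5094) x1=(0.4480, 0.0010, -0.7013) x2=(-0.6293, -0.8194, 0.2128) x3=(1.1868, -1.1185, -0.4541) x4=(0.1813, -0.8472, -0.0618)
step 6: x0=(-1.4437, 1.3225, -0.4873) x1=(0.4434, -0.0164, -0.6846) x2=(-0.6054, -0.8073, 0.2268) x3=(1.1889, -1.0976, -0.4266) x4=(0.1924, -0.8434, -0.0577)
step 7: x0=(-1.4176, 1.3079, -0.4651) x1=(0.4386, -0.0345, -0.6673) x2=(-0.5787, -0.7953, 0.2399) x3=(1.1903, -1.0765, -0.3988) x4=(0.2022, -0.8390, -0.0536)
step 8: x0=(-1.3915, 1.2933, -0.4430) x1=(0.4337, -0.0534, -0.6495) x2=(-0.5495, -0.7835, 0.2519) x3=(1.1910, -1.0551, -0.3709) x4=(0.2106, -0.8338, -0.0495)
step 9: x0=(-1.3654, 1.2787, -0.4209) x1=(0.4286, -0.0733, -0.6310) x2=(-0.5178, -0.7717, 0.2630) x3=(1.1910, -1.0333, -0.3428) x4=(0.2181, -0.8276, -0.0456)
step 10: x0=(-1.3393, 1.2641, -0.3988) x1=(0.4234, -0.0944, -0.6117) x2=(-0.4841, -0.7600, 0.2731) x3=(1.1901, -1.0113, -0.3145) x4=(0.2250, -0.8203, -0.0423)
step 11: x0=(-1.3132, 1.2495, -0.3766) x1=(0.4180, -0.1168, -0.5913) x2=(-0.4491, -0.7484, 0.2827) x3=(1.1882, -0.9889, -0.2860) x4=(0.2326, -0.8117, -0.0399)
step 12: x0=(-1.2871, 1.2348, -0.3545) x1=(0.4124, -0.1408, -0.5698) x2=(-0.4146, -0.7366, 0.2924) x3=(1.1852, -0.9661, -0.2574) x4=(0.2424, -0.8017, -0.0395)
step 13: x0=(-1.2610, 1.2202, -0.3324) x1=(0.4065, -0.1666, -0.5469) x2=(-0.3829, -0.7244, 0.3034) x3=(1.1810, -0.9429, -0.2287) x4=(0.2570, -0.7903, -0.0423)
step 14: x0=(-1.2349, 1.2055, -0.3102) x1=(0.4005, -0.1942, -0.5226) x2=(-0.3553, -0.7116, 0.3166) x3=(1.1753, -0.9192, -0.1998) x4=(0.2778, -0.7779, -0.0492)
step 15: x0=(-1.2087, 1.1908, -0.2881) x1=(0.3948, -0.2223, -0.4980) x2=(-0.3311, -0.6983, 0.3316) x3=(1.1678, -0.8949, -0.1708) x4=(0.3040, -0.7662, -0.0583)
step 16: x0=(-1.1826, 1.1761, -0.2660) x1=(0.3905, -0.2437, -0.4787) x2=(-0.3080, -0.6847, 0.3471) x3=(1.1581, -0.8700, -0.1418) x4=(0.3325, -0.7643, -0.0610)
step 17: x0=(-1.1564, 1.1614, -0.2438) x1=(0.3888, -0.2457, -0.4750) x2=(-0.2845, -0.6708, 0.3623) x3=(1.1462, -0.8445, -0.1129) x4=(0.3605, -0.7890, -0.0429)
step 18: x0=(-1.1302, 1.1467, -0.2217) x1=(0.3881, -0.2383, -0.4787) x2=(-0.2599, -0.6569, 0.3766) x3=(1.1325, -0.8184, -0.0841) x4=(0.3890, -0.8268, -0.0143)
step 19: x0=(-1.1041, 1.1319, -0.1995) x1=(0.3878, -0.2307, -0.4824) x2=(-0.2341, -0.6429, 0.3898) x3=(1.1194, -0.7918, -0.0557) x4=(0.4148, -0.8656, 0.0160)
step 20: x0=(-1.0778, 1.1172, -0.1774) x1=(0.3879, -0.2251, -0.4842) x2=(-0.2067, -0.6291, 0.4019) x3=(1.1120, -0.7640, -0.0283) x4=(0.4300, -0.9032, 0.0465)

no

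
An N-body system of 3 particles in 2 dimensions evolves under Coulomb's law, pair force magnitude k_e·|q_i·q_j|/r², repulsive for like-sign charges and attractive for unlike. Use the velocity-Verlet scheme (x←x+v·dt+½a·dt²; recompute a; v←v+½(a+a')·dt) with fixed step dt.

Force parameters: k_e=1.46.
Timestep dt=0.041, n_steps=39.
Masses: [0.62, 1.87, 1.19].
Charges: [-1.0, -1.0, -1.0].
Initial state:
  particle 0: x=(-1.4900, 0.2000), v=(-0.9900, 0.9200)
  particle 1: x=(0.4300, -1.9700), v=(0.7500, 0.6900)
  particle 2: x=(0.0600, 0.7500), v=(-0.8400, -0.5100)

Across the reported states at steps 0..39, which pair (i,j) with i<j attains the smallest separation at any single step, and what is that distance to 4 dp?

pair (0,2), distance 1.6236

step 0: x0=(-1.4900, 0.2000) x1=(0.4300, -1.9700) x2=(0.0600, 0.7500)
step 1: x0=(-1.5314, 0.2377) x1=(0.4608, -1.9419) x2=(0.0259, 0.7294)
step 2: x0=(-1.5746, 0.2752) x1=(0.4918, -1.9140) x2=(-0.0075, 0.7092)
step 3: x0=(-1.6195, 0.3127) x1=(0.5228, -1.8864) x2=(-0.0402, 0.6896)
step 4: x0=(-1.6661, 0.3501) x1=(0.5541, -1.8591) x2=(-0.0722, 0.6704)
step 5: x0=(-1.7146, 0.3875) x1=(0.5854, -1.8321) x2=(-0.1035, 0.6517)
step 6: x0=(-1.7647, 0.4249) x1=(0.6169, -1.8054) x2=(-0.1342, 0.6334)
step 7: x0=(-1.8166, 0.4624) x1=(0.6486, -1.7790) x2=(-0.1642, 0.6155)
step 8: x0=(-1.8702, 0.5000) x1=(0.6804, -1.7528) x2=(-0.1935, 0.5980)
step 9: x0=(-1.9254, 0.5377) x1=(0.7123, -1.7269) x2=(-0.2222, 0.5808)
step 10: x0=(-1.9822, 0.5757) x1=(0.7445, -1.7012) x2=(-0.2503, 0.5639)
step 11: x0=(-2.0406, 0.6138) x1=(0.7767, -1.6759) x2=(-0.2779, 0.5474)
step 12: x0=(-2.1005, 0.6522) x1=(0.8092, -1.6508) x2=(-0.3050, 0.5311)
step 13: x0=(-2.1619, 0.6908) x1=(0.8418, -1.6259) x2=(-0.3316, 0.5151)
step 14: x0=(-2.2246, 0.7297) x1=(0.8746, -1.6013) x2=(-0.3577, 0.4994)
step 15: x0=(-2.2887, 0.7689) x1=(0.9076, -1.5769) x2=(-0.3835, 0.4838)
step 16: x0=(-2.3540, 0.8085) x1=(0.9408, -1.5528) x2=(-0.4088, 0.4685)
step 17: x0=(-2.4205, 0.8483) x1=(0.9742, -1.5289) x2=(-0.4339, 0.4534)
step 18: x0=(-2.4881, 0.8884) x1=(1.0077, -1.5052) x2=(-0.4586, 0.4385)
step 19: x0=(-2.5569, 0.9289) x1=(1.0415, -1.4817) x2=(-0.4831, 0.4237)
step 20: x0=(-2.6266, 0.9697) x1=(1.0754, -1.4585) x2=(-0.5074, 0.4091)
step 21: x0=(-2.6973, 1.0108) x1=(1.1096, -1.4355) x2=(-0.5315, 0.3947)
step 22: x0=(-2.7689, 1.0523) x1=(1.1439, -1.4126) x2=(-0.5554, 0.3804)
step 23: x0=(-2.8414, 1.0940) x1=(1.1785, -1.3900) x2=(-0.5792, 0.3663)
step 24: x0=(-2.9147, 1.1361) x1=(1.2132, -1.3675) x2=(-0.6029, 0.3522)
step 25: x0=(-2.9888, 1.1785) x1=(1.2482, -1.3452) x2=(-0.6265, 0.3383)
step 26: x0=(-3.0636, 1.2211) x1=(1.2833, -1.3230) x2=(-0.6500, 0.3245)
step 27: x0=(-3.1391, 1.2640) x1=(1.3187, -1.3011) x2=(-0.6735, 0.3108)
step 28: x0=(-3.2153, 1.3073) x1=(1.3542, -1.2792) x2=(-0.6969, 0.2971)
step 29: x0=(-3.2920, 1.3508) x1=(1.3899, -1.2575) x2=(-0.7203, 0.2836)
step 30: x0=(-3.3694, 1.3945) x1=(1.4259, -1.2360) x2=(-0.7438, 0.2701)
step 31: x0=(-3.4474, 1.4385) x1=(1.4620, -1.2146) x2=(-0.7672, 0.2568)
step 32: x0=(-3.5258, 1.4828) x1=(1.4983, -1.1933) x2=(-0.7906, 0.2434)
step 33: x0=(-3.6048, 1.5273) x1=(1.5348, -1.1721) x2=(-0.8141, 0.2301)
step 34: x0=(-3.6843, 1.5720) x1=(1.5715, -1.1510) x2=(-0.8377, 0.2169)
step 35: x0=(-3.7642, 1.6170) x1=(1.6084, -1.1300) x2=(-0.8612, 0.2037)
step 36: x0=(-3.8446, 1.6621) x1=(1.6455, -1.1091) x2=(-0.8848, 0.1906)
step 37: x0=(-3.9253, 1.7075) x1=(1.6827, -1.0884) x2=(-0.9085, 0.1775)
step 38: x0=(-4.0065, 1.7531) x1=(1.7201, -1.0676) x2=(-0.9323, 0.1644)
step 39: x0=(-4.0881, 1.7988) x1=(1.7577, -1.0470) x2=(-0.9561, 0.1513)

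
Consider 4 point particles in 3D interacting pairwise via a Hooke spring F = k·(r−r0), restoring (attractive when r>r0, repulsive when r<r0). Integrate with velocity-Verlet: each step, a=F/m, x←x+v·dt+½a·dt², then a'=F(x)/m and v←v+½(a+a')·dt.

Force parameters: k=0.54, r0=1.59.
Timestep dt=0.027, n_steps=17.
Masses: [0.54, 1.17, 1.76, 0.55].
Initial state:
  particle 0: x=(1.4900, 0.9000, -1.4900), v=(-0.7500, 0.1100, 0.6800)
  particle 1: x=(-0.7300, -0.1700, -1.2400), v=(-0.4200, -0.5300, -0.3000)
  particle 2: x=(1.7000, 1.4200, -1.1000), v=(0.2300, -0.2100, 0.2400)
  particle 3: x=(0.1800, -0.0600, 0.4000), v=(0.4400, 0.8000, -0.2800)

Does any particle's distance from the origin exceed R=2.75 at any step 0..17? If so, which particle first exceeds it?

no

step 0: x0=(1.4900, 0.9000, -1.4900) x1=(-0.7300, -0.1700, -1.2400) x2=(1.7000, 1.4200, -1.1000) x3=(0.1800, -0.0600, 0.4000)
step 1: x0=(1.4692, 0.9025, -1.4715) x1=(-0.7410, -0.1841, -1.2481) x2=(1.7061, 1.4143, -1.0934) x3=(0.1922, -0.0381, 0.3919)
step 2: x0=(1.4472, 0.9039, -1.4529) x1=(-0.7513, -0.1979, -1.2560) x2=(1.7118, 1.4084, -1.0866) x3=(0.2050, -0.0155, 0.3827)
step 3: x0=(1.4242, 0.9043, -1.4342) x1=(-0.7609, -0.2112, -1.2639) x2=(1.7172, 1.4024, -1.0795) x3=(0.2185, 0.0076, 0.3725)
step 4: x0=(1.3999, 0.9037, -1.4153) x1=(-0.7698, -0.2242, -1.2717) x2=(1.7224, 1.3963, -1.0723) x3=(0.2325, 0.0313, 0.3613)
step 5: x0=(1.3746, 0.9022, -1.3963) x1=(-0.7780, -0.2367, -1.2794) x2=(1.7273, 1.3900, -1.0649) x3=(0.2469, 0.0554, 0.3492)
step 6: x0=(1.3481, 0.8997, -1.3772) x1=(-0.7855, -0.2488, -1.2869) x2=(1.7319, 1.3836, -1.0572) x3=(0.2619, 0.0801, 0.3361)
step 7: x0=(1.3205, 0.8964, -1.3581) x1=(-0.7923, -0.2606, -1.2943) x2=(1.7362, 1.3771, -1.0494) x3=(0.2773, 0.1052, 0.3221)
step 8: x0=(1.2919, 0.8921, -1.3389) x1=(-0.7983, -0.2719, -1.3016) x2=(1.7403, 1.3704, -1.0415) x3=(0.2931, 0.1306, 0.3073)
step 9: x0=(1.2621, 0.8871, -1.3197) x1=(-0.8037, -0.2828, -1.3088) x2=(1.7441, 1.3636, -1.0334) x3=(0.3092, 0.1565, 0.2916)
step 10: x0=(1.2313, 0.8812, -1.3005) x1=(-0.8083, -0.2932, -1.3157) x2=(1.7476, 1.3567, -1.0251) x3=(0.3256, 0.1826, 0.2752)
step 11: x0=(1.1995, 0.8746, -1.2813) x1=(-0.8122, -0.3033, -1.3226) x2=(1.7510, 1.3496, -1.0168) x3=(0.3423, 0.2090, 0.2581)
step 12: x0=(1.1667, 0.8672, -1.2622) x1=(-0.8154, -0.3129, -1.3292) x2=(1.7541, 1.3424, -1.0083) x3=(0.3591, 0.2356, 0.2403)
step 13: x0=(1.1329, 0.8592, -1.2431) x1=(-0.8179, -0.3220, -1.3357) x2=(1.7569, 1.3350, -0.9997) x3=(0.3762, 0.2625, 0.2218)
step 14: x0=(1.0982, 0.8506, -1.2241) x1=(-0.8197, -0.3308, -1.3420) x2=(1.7596, 1.3276, -0.9910) x3=(0.3933, 0.2894, 0.2028)
step 15: x0=(1.0627, 0.8413, -1.2052) x1=(-0.8208, -0.3391, -1.3481) x2=(1.7620, 1.3199, -0.9823) x3=(0.4105, 0.3165, 0.1833)
step 16: x0=(1.0263, 0.8316, -1.1864) x1=(-0.8211, -0.3469, -1.3540) x2=(1.7642, 1.3121, -0.9735) x3=(0.4277, 0.3436, 0.1633)
step 17: x0=(0.9892, 0.8213, -1.1679) x1=(-0.8208, -0.3544, -1.3597) x2=(1.7661, 1.3042, -0.9647) x3=(0.4449, 0.3707, 0.1430)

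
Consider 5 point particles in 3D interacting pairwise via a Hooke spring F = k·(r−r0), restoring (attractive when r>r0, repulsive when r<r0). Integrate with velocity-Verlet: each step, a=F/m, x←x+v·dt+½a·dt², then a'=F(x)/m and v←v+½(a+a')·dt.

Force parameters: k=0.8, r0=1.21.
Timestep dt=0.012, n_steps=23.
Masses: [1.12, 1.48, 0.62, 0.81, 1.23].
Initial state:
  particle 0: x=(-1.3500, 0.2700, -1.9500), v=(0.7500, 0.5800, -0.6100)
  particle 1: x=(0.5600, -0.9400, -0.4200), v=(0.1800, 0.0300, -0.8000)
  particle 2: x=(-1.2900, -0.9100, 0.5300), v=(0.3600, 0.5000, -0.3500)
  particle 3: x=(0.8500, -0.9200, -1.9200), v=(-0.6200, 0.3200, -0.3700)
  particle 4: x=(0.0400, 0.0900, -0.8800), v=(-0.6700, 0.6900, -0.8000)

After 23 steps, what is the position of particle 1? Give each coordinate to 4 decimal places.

(0.5734, -0.9149, -0.6555)

step 0: x0=(-1.3500, 0.2700, -1.9500) x1=(0.5600, -0.9400, -0.4200) x2=(-1.2900, -0.9100, 0.5300) x3=(0.8500, -0.9200, -1.9200) x4=(0.0400, 0.0900, -0.8800)
step 1: x0=(-1.3409, 0.2769, -1.9572) x1=(0.5621, -0.9396, -0.4296) x2=(-1.2854, -0.9039, 0.5254) x3=(0.8424, -0.9161, -1.9243) x4=(0.0319, 0.0982, -0.8896)
step 2: x0=(-1.3315, 0.2835, -1.9641) x1=(0.5640, -0.9392, -0.4393) x2=(-1.2804, -0.8976, 0.5201) x3=(0.8343, -0.9121, -1.9283) x4=(0.0238, 0.1064, -0.8992)
step 3: x0=(-1.3218, 0.2900, -1.9708) x1=(0.5659, -0.9387, -0.4491) x2=(-1.2748, -0.8911, 0.5141) x3=(0.8259, -0.9079, -1.9320) x4=(0.0156, 0.1145, -0.9088)
step 4: x0=(-1.3118, 0.2962, -1.9772) x1=(0.5675, -0.9381, -0.4589) x2=(-1.2688, -0.8844, 0.5073) x3=(0.8171, -0.9036, -1.9354) x4=(0.0073, 0.1226, -0.9184)
step 5: x0=(-1.3016, 0.3022, -1.9833) x1=(0.5691, -0.9375, -0.4687) x2=(-1.2622, -0.8775, 0.4998) x3=(0.8080, -0.8992, -1.9385) x4=(-0.0011, 0.1306, -0.9279)
step 6: x0=(-1.2912, 0.3080, -1.9891) x1=(0.5704, -0.9368, -0.4787) x2=(-1.2552, -0.8704, 0.4916) x3=(0.7984, -0.8947, -1.9413) x4=(-0.0095, 0.1385, -0.9375)
step 7: x0=(-1.2805, 0.3137, -1.9948) x1=(0.5717, -0.9360, -0.4887) x2=(-1.2478, -0.8631, 0.4826) x3=(0.7885, -0.8900, -1.9438) x4=(-0.0180, 0.1463, -0.9471)
step 8: x0=(-1.2695, 0.3191, -2.0001) x1=(0.5728, -0.9352, -0.4987) x2=(-1.2398, -0.8556, 0.4729) x3=(0.7783, -0.8852, -1.9461) x4=(-0.0265, 0.1541, -0.9566)
step 9: x0=(-1.2583, 0.3243, -2.0052) x1=(0.5738, -0.9344, -0.5088) x2=(-1.2314, -0.8479, 0.4625) x3=(0.7677, -0.8803, -1.9480) x4=(-0.0351, 0.1618, -0.9662)
step 10: x0=(-1.2469, 0.3293, -2.0100) x1=(0.5746, -0.9334, -0.5189) x2=(-1.2225, -0.8400, 0.4514) x3=(0.7567, -0.8753, -1.9497) x4=(-0.0437, 0.1694, -0.9757)
step 11: x0=(-1.2352, 0.3341, -2.0146) x1=(0.5753, -0.9324, -0.5291) x2=(-1.2132, -0.8320, 0.4395) x3=(0.7454, -0.8701, -1.9511) x4=(-0.0524, 0.1770, -0.9852)
step 12: x0=(-1.2234, 0.3387, -2.0189) x1=(0.5759, -0.9314, -0.5394) x2=(-1.2034, -0.8237, 0.4270) x3=(0.7337, -0.8649, -1.9523) x4=(-0.0611, 0.1844, -0.9947)
step 13: x0=(-1.2112, 0.3431, -2.0230) x1=(0.5763, -0.9302, -0.5497) x2=(-1.1932, -0.8153, 0.4137) x3=(0.7218, -0.8595, -1.9531) x4=(-0.0699, 0.1919, -1.0042)
step 14: x0=(-1.1989, 0.3474, -2.0268) x1=(0.5766, -0.9290, -0.5601) x2=(-1.1826, -0.8067, 0.3998) x3=(0.7094, -0.8539, -1.9537) x4=(-0.0787, 0.1992, -1.0136)
step 15: x0=(-1.1864, 0.3514, -2.0304) x1=(0.5768, -0.9277, -0.5705) x2=(-1.1715, -0.7979, 0.3851) x3=(0.6968, -0.8483, -1.9541) x4=(-0.0876, 0.2064, -1.0231)
step 16: x0=(-1.1736, 0.3552, -2.0338) x1=(0.5768, -0.9264, -0.5809) x2=(-1.1600, -0.7889, 0.3698) x3=(0.6839, -0.8425, -1.9542) x4=(-0.0965, 0.2136, -1.0325)
step 17: x0=(-1.1606, 0.3588, -2.0369) x1=(0.5767, -0.9250, -0.5914) x2=(-1.1482, -0.7797, 0.3538) x3=(0.6707, -0.8367, -1.9541) x4=(-0.1054, 0.2207, -1.0419)
step 18: x0=(-1.1475, 0.3623, -2.0398) x1=(0.5765, -0.9235, -0.6020) x2=(-1.1359, -0.7704, 0.3372) x3=(0.6571, -0.8307, -1.9537) x4=(-0.1143, 0.2278, -1.0513)
step 19: x0=(-1.1341, 0.3655, -2.0424) x1=(0.5761, -0.9219, -0.6126) x2=(-1.1232, -0.7609, 0.3199) x3=(0.6433, -0.8246, -1.9531) x4=(-0.1233, 0.2347, -1.0607)
step 20: x0=(-1.1206, 0.3686, -2.0449) x1=(0.5756, -0.9203, -0.6233) x2=(-1.1102, -0.7512, 0.3019) x3=(0.6292, -0.8183, -1.9522) x4=(-0.1323, 0.2416, -1.0700)
step 21: x0=(-1.1069, 0.3714, -2.0471) x1=(0.5750, -0.9186, -0.6340) x2=(-1.0967, -0.7414, 0.2833) x3=(0.6148, -0.8120, -1.9511) x4=(-0.1413, 0.2484, -1.0793)
step 22: x0=(-1.0929, 0.3741, -2.0490) x1=(0.5743, -0.9168, -0.6447) x2=(-1.0829, -0.7314, 0.2641) x3=(0.6002, -0.8056, -1.9498) x4=(-0.1504, 0.2552, -1.0886)
step 23: x0=(-1.0789, 0.3766, -2.0508) x1=(0.5734, -0.9149, -0.6555) x2=(-1.0688, -0.7213, 0.2443) x3=(0.5853, -0.7990, -1.9483) x4=(-0.1594, 0.2619, -1.0979)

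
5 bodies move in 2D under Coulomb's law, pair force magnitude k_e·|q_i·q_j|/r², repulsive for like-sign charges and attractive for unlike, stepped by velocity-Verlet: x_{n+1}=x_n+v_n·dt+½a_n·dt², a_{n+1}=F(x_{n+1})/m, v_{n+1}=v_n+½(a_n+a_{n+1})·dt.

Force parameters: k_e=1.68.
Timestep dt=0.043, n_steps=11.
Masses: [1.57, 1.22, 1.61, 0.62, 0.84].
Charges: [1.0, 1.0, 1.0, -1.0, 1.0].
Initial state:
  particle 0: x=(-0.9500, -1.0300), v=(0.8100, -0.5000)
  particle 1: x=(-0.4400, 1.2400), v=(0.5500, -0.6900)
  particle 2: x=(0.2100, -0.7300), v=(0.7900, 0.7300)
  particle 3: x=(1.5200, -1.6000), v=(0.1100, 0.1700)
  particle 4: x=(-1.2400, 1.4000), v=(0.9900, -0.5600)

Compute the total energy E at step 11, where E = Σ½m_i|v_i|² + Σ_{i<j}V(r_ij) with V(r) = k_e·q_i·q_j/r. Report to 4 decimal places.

step 0: x0=(-0.9500, -1.0300) x1=(-0.4400, 1.2400) x2=(0.2100, -0.7300) x3=(1.5200, -1.6000) x4=(-1.2400, 1.4000)
step 1: x0=(-0.9157, -1.0520) x1=(-0.4145, 1.2104) x2=(0.2451, -0.6990) x3=(1.5233, -1.5918) x4=(-1.2003, 1.3769)
step 2: x0=(-0.8824, -1.0752) x1=(-0.3850, 1.1808) x2=(0.2824, -0.6687) x3=(1.5236, -1.5816) x4=(-1.1664, 1.3559)
step 3: x0=(-0.8501, -1.0996) x1=(-0.3517, 1.1513) x2=(0.3220, -0.6393) x3=(1.5210, -1.5694) x4=(-1.1384, 1.3372)
step 4: x0=(-0.8187, -1.1252) x1=(-0.3146, 1.1218) x2=(0.3637, -0.6107) x3=(1.5154, -1.5551) x4=(-1.1162, 1.3206)
step 5: x0=(-0.7880, -1.1520) x1=(-0.2739, 1.0923) x2=(0.4075, -0.5829) x3=(1.5066, -1.5385) x4=(-1.0996, 1.3063)
step 6: x0=(-0.7580, -1.1801) x1=(-0.2299, 1.0630) x2=(0.4534, -0.5560) x3=(1.4946, -1.5196) x4=(-1.0881, 1.2941)
step 7: x0=(-0.7287, -1.2094) x1=(-0.1828, 1.0338) x2=(0.5015, -0.5302) x3=(1.4793, -1.4982) x4=(-1.0815, 1.2841)
step 8: x0=(-0.6998, -1.2398) x1=(-0.1330, 1.0048) x2=(0.5516, -0.5055) x3=(1.4606, -1.4741) x4=(-1.0794, 1.2761)
step 9: x0=(-0.6715, -1.2715) x1=(-0.0808, 0.9762) x2=(0.6037, -0.4820) x3=(1.4384, -1.4470) x4=(-1.0812, 1.2699)
step 10: x0=(-0.6434, -1.3043) x1=(-0.0264, 0.9481) x2=(0.6579, -0.4598) x3=(1.4125, -1.4167) x4=(-1.0866, 1.2656)
step 11: x0=(-0.6157, -1.3382) x1=(0.0298, 0.9204) x2=(0.7142, -0.4391) x3=(1.3826, -1.3829) x4=(-1.0953, 1.2628)
step 0 velocities: v0=(0.8100, -0.5000) v1=(0.5500, -0.6900) v2=(0.7900, 0.7300) v3=(0.1100, 0.1700) v4=(0.9900, -0.5600)
step 0: KE=2.6737, PE=3.7017, E=6.3754
step 11 velocities: v0=(0.6435, -0.8011) v1=(1.3249, -0.6368) v2=(1.3319, 0.4602) v3=(-0.7402, 0.8326) v4=(-0.2352, -0.0463)
step 11: KE=4.1543, PE=2.2200, E=6.3744

6.3744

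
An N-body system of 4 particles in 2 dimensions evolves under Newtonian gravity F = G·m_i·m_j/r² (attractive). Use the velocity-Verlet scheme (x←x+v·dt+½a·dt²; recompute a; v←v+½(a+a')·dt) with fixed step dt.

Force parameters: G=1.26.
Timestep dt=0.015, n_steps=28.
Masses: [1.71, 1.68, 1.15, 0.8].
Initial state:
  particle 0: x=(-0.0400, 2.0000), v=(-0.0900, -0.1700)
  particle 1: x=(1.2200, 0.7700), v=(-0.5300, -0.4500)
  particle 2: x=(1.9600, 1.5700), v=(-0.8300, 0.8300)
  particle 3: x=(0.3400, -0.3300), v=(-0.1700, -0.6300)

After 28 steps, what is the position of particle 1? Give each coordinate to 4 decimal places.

(0.9812, 0.6665)

step 0: x0=(-0.0400, 2.0000) x1=(1.2200, 0.7700) x2=(1.9600, 1.5700) x3=(0.3400, -0.3300)
step 1: x0=(-0.0413, 1.9974) x1=(1.2121, 0.7634) x2=(1.9473, 1.5823) x3=(0.3375, -0.3393)
step 2: x0=(-0.0423, 1.9946) x1=(1.2041, 0.7569) x2=(1.9343, 1.5943) x3=(0.3352, -0.3483)
step 3: x0=(-0.0432, 1.9916) x1=(1.1961, 0.7507) x2=(1.9208, 1.6060) x3=(0.3331, -0.3569)
step 4: x0=(-0.0438, 1.9885) x1=(1.1882, 0.7448) x2=(1.9070, 1.6174) x3=(0.3311, -0.3653)
step 5: x0=(-0.0443, 1.9852) x1=(1.1802, 0.7390) x2=(1.8928, 1.6286) x3=(0.3294, -0.3733)
step 6: x0=(-0.0446, 1.9817) x1=(1.1722, 0.7335) x2=(1.8782, 1.6394) x3=(0.3277, -0.3810)
step 7: x0=(-0.0447, 1.9781) x1=(1.1641, 0.7281) x2=(1.8632, 1.6499) x3=(0.3263, -0.3884)
step 8: x0=(-0.0445, 1.9743) x1=(1.1560, 0.7230) x2=(1.8479, 1.6602) x3=(0.3250, -0.3955)
step 9: x0=(-0.0442, 1.9704) x1=(1.1479, 0.7181) x2=(1.8322, 1.6702) x3=(0.3238, -0.4023)
step 10: x0=(-0.0437, 1.9662) x1=(1.1397, 0.7134) x2=(1.8162, 1.6798) x3=(0.3228, -0.4087)
step 11: x0=(-0.0429, 1.9619) x1=(1.1315, 0.7090) x2=(1.7998, 1.6892) x3=(0.3220, -0.4148)
step 12: x0=(-0.0420, 1.9575) x1=(1.1233, 0.7047) x2=(1.7831, 1.6983) x3=(0.3214, -0.4206)
step 13: x0=(-0.0408, 1.9528) x1=(1.1149, 0.7007) x2=(1.7660, 1.7071) x3=(0.3209, -0.4261)
step 14: x0=(-0.0395, 1.9480) x1=(1.1066, 0.6969) x2=(1.7486, 1.7157) x3=(0.3205, -0.4312)
step 15: x0=(-0.0379, 1.9431) x1=(1.0981, 0.6933) x2=(1.7308, 1.7239) x3=(0.3204, -0.4360)
step 16: x0=(-0.0360, 1.9379) x1=(1.0896, 0.6899) x2=(1.7127, 1.7319) x3=(0.3204, -0.4405)
step 17: x0=(-0.0340, 1.9326) x1=(1.0811, 0.6867) x2=(1.6943, 1.7395) x3=(0.3205, -0.4447)
step 18: x0=(-0.0317, 1.9270) x1=(1.0724, 0.6838) x2=(1.6755, 1.7469) x3=(0.3208, -0.4485)
step 19: x0=(-0.0292, 1.9214) x1=(1.0637, 0.6810) x2=(1.6564, 1.7540) x3=(0.3212, -0.4519)
step 20: x0=(-0.0265, 1.9155) x1=(1.0549, 0.6785) x2=(1.6369, 1.7608) x3=(0.3218, -0.4550)
step 21: x0=(-0.0236, 1.9094) x1=(1.0460, 0.6762) x2=(1.6171, 1.7673) x3=(0.3226, -0.4578)
step 22: x0=(-0.0203, 1.9032) x1=(1.0370, 0.6741) x2=(1.5970, 1.7735) x3=(0.3235, -0.4603)
step 23: x0=(-0.0169, 1.8968) x1=(1.0280, 0.6723) x2=(1.5765, 1.7794) x3=(0.3246, -0.4623)
step 24: x0=(-0.0132, 1.8901) x1=(1.0188, 0.6707) x2=(1.5556, 1.7851) x3=(0.3258, -0.4640)
step 25: x0=(-0.0092, 1.8833) x1=(1.0095, 0.6693) x2=(1.5345, 1.7904) x3=(0.3272, -0.4654)
step 26: x0=(-0.0050, 1.8763) x1=(1.0002, 0.6681) x2=(1.5129, 1.7954) x3=(0.3287, -0.4664)
step 27: x0=(-0.0005, 1.8691) x1=(0.9907, 0.6672) x2=(1.4911, 1.8001) x3=(0.3304, -0.4670)
step 28: x0=(0.0043, 1.8618) x1=(0.9812, 0.6665) x2=(1.4688, 1.8046) x3=(0.3322, -0.4673)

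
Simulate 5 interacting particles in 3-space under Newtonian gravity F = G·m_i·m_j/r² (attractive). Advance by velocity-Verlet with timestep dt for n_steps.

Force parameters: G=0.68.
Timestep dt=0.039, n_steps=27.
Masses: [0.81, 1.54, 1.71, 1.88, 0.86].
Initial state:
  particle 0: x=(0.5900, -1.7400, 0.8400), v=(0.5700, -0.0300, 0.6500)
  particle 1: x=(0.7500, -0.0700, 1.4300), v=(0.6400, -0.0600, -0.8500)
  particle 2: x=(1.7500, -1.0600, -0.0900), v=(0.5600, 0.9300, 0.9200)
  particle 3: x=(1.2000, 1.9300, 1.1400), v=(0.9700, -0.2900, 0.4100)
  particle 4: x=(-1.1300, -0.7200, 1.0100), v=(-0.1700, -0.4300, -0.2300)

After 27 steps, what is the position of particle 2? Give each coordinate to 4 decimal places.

(1.9002, 0.0656, 1.0657)

step 0: x0=(0.5900, -1.7400, 0.8400) x1=(0.7500, -0.0700, 1.4300) x2=(1.7500, -1.0600, -0.0900) x3=(1.2000, 1.9300, 1.1400) x4=(-1.1300, -0.7200, 1.0100)
step 1: x0=(0.6124, -1.7407, 0.8653) x1=(0.7750, -0.0724, 1.3966) x2=(1.7716, -1.0236, -0.0538) x3=(1.2378, 1.9184, 1.1560) x4=(-1.1362, -0.7367, 1.0010)
step 2: x0=(0.6352, -1.7403, 0.8903) x1=(0.8001, -0.0748, 1.3627) x2=(1.7926, -0.9870, -0.0171) x3=(1.2754, 1.9061, 1.1719) x4=(-1.1417, -0.7533, 0.9921)
step 3: x0=(0.6582, -1.7389, 0.9152) x1=(0.8253, -0.0774, 1.3283) x2=(1.8131, -0.9501, 0.0202) x3=(1.3130, 1.8932, 1.1879) x4=(-1.1463, -0.7698, 0.9831)
step 4: x0=(0.6817, -1.7365, 0.9399) x1=(0.8507, -0.0801, 1.2934) x2=(1.8330, -0.9130, 0.0581) x3=(1.3504, 1.8797, 1.2037) x4=(-1.1502, -0.7861, 0.9741)
step 5: x0=(0.7054, -1.7329, 0.9644) x1=(0.8764, -0.0830, 1.2581) x2=(1.8524, -0.8756, 0.0966) x3=(1.3877, 1.8655, 1.2195) x4=(-1.1532, -0.8024, 0.9652)
step 6: x0=(0.7295, -1.7283, 0.9886) x1=(0.9023, -0.0860, 1.2222) x2=(1.8710, -0.8379, 0.1357) x3=(1.4249, 1.8506, 1.2352) x4=(-1.1556, -0.8185, 0.9562)
step 7: x0=(0.7539, -1.7225, 1.0127) x1=(0.9285, -0.0892, 1.1858) x2=(1.8890, -0.7999, 0.1755) x3=(1.4619, 1.8351, 1.2509) x4=(-1.1572, -0.8345, 0.9473)
step 8: x0=(0.7787, -1.7156, 1.0365) x1=(0.9550, -0.0926, 1.1489) x2=(1.9063, -0.7615, 0.2159) x3=(1.4989, 1.8189, 1.2664) x4=(-1.1580, -0.8504, 0.9384)
step 9: x0=(0.8038, -1.7075, 1.0600) x1=(0.9820, -0.0963, 1.1116) x2=(1.9228, -0.7228, 0.2571) x3=(1.5356, 1.8019, 1.2818) x4=(-1.1581, -0.8661, 0.9294)
step 10: x0=(0.8292, -1.6982, 1.0832) x1=(1.0096, -0.1003, 1.0737) x2=(1.9385, -0.6836, 0.2990) x3=(1.5723, 1.7843, 1.2971) x4=(-1.1575, -0.8817, 0.9205)
step 11: x0=(0.8549, -1.6878, 1.1062) x1=(1.0378, -0.1046, 1.0352) x2=(1.9532, -0.6440, 0.3416) x3=(1.6088, 1.7660, 1.3123) x4=(-1.1562, -0.8971, 0.9116)
step 12: x0=(0.8810, -1.6761, 1.1288) x1=(1.0667, -0.1093, 0.9963) x2=(1.9670, -0.6039, 0.3851) x3=(1.6452, 1.7469, 1.3273) x4=(-1.1541, -0.9125, 0.9027)
step 13: x0=(0.9073, -1.6631, 1.1511) x1=(1.0965, -0.1144, 0.9568) x2=(1.9795, -0.5633, 0.4293) x3=(1.6814, 1.7271, 1.3421) x4=(-1.1514, -0.9276, 0.8938)
step 14: x0=(0.9341, -1.6490, 1.1731) x1=(1.1273, -0.1200, 0.9169) x2=(1.9908, -0.5220, 0.4745) x3=(1.7175, 1.7065, 1.3567) x4=(-1.1480, -0.9427, 0.8850)
step 15: x0=(0.9611, -1.6335, 1.1947) x1=(1.1595, -0.1261, 0.8764) x2=(2.0006, -0.4801, 0.5204) x3=(1.7534, 1.6851, 1.3711) x4=(-1.1439, -0.9576, 0.8761)
step 16: x0=(0.9885, -1.6168, 1.2158) x1=(1.1932, -0.1328, 0.8354) x2=(2.0086, -0.4375, 0.5673) x3=(1.7892, 1.6630, 1.3852) x4=(-1.1391, -0.9723, 0.8673)
step 17: x0=(1.0162, -1.5988, 1.2366) x1=(1.2288, -0.1402, 0.7940) x2=(2.0146, -0.3941, 0.6149) x3=(1.8248, 1.6401, 1.3991) x4=(-1.1337, -0.9869, 0.8585)
step 18: x0=(1.0443, -1.5795, 1.2569) x1=(1.2666, -0.1482, 0.7524) x2=(2.0183, -0.3499, 0.6633) x3=(1.8603, 1.6163, 1.4128) x4=(-1.1276, -1.0014, 0.8497)
step 19: x0=(1.0727, -1.5589, 1.2768) x1=(1.3072, -0.1569, 0.7107) x2=(2.0191, -0.3048, 0.7123) x3=(1.8956, 1.5917, 1.4261) x4=(-1.1209, -1.0156, 0.8410)
step 20: x0=(1.1014, -1.5370, 1.2961) x1=(1.3511, -0.1663, 0.6694) x2=(2.0168, -0.2590, 0.7615) x3=(1.9308, 1.5662, 1.4392) x4=(-1.1135, -1.0298, 0.8323)
step 21: x0=(1.1305, -1.5137, 1.3150) x1=(1.3986, -0.1760, 0.6289) x2=(2.0108, -0.2124, 0.8105) x3=(1.9658, 1.5399, 1.4519) x4=(-1.1056, -1.0437, 0.8236)
step 22: x0=(1.1600, -1.4891, 1.3333) x1=(1.4503, -0.1860, 0.5900) x2=(2.0008, -0.1654, 0.8587) x3=(2.0007, 1.5126, 1.4642) x4=(-1.0970, -1.0575, 0.8149)
step 23: x0=(1.1898, -1.4632, 1.3511) x1=(1.5061, -0.1957, 0.5536) x2=(1.9867, -0.1182, 0.9054) x3=(2.0354, 1.4843, 1.4762) x4=(-1.0878, -1.0712, 0.8063)
step 24: x0=(1.2201, -1.4359, 1.3683) x1=(1.5659, -0.2047, 0.5205) x2=(1.9689, -0.0712, 0.9497) x3=(2.0698, 1.4549, 1.4878) x4=(-1.0780, -1.0847, 0.7977)
step 25: x0=(1.2506, -1.4073, 1.3849) x1=(1.6288, -0.2126, 0.4913) x2=(1.9480, -0.0248, 0.9913) x3=(2.1041, 1.4245, 1.4989) x4=(-1.0677, -1.0980, 0.7892)
step 26: x0=(1.2816, -1.3774, 1.4009) x1=(1.6939, -0.2190, 0.4662) x2=(1.9248, 0.0208, 1.0299) x3=(2.1381, 1.3929, 1.5096) x4=(-1.0567, -1.1111, 0.7807)
step 27: x0=(1.3130, -1.3461, 1.4164) x1=(1.7605, -0.2237, 0.4452) x2=(1.9002, 0.0656, 1.0657) x3=(2.1719, 1.3601, 1.5198) x4=(-1.0452, -1.1241, 0.7722)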